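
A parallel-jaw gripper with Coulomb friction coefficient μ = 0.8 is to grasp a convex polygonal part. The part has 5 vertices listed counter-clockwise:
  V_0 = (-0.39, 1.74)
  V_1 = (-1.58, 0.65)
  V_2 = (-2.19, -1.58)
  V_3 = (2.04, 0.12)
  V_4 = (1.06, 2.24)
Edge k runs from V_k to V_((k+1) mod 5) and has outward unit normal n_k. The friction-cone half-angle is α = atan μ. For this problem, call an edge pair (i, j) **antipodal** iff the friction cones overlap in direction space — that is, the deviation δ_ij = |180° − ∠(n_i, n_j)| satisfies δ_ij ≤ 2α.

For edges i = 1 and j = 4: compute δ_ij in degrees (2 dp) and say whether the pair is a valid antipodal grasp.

δ = 124.32°, invalid

α = atan 0.8 = 38.66°;  2α = 77.32°
edge 1: e_1 = (-0.61, -2.23);  n_1 = (-0.9646, +0.2638)
edge 4: e_4 = (-1.45, -0.50);  n_4 = (-0.3260, +0.9454)
∠(n_1, n_4) = 55.68°
δ = |180° − 55.68°| = 124.32°
124.32° > 2α = 77.32°  →  invalid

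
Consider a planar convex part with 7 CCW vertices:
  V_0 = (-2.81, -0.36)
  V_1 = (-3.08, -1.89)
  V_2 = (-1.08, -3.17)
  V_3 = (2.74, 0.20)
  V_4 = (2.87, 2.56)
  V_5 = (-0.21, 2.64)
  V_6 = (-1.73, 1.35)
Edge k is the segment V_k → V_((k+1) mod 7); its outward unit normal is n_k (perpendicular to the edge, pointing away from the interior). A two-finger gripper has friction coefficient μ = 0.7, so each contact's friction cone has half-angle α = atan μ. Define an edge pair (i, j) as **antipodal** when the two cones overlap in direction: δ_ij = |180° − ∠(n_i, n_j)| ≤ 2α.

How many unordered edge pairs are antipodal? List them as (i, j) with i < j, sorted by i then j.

count = 9; pairs: (0,2), (0,3), (1,3), (1,4), (2,4), (2,5), (2,6), (3,5), (3,6)

α = atan 0.7 = 34.99°;  2α = 69.98°
n_0 = (-0.9848, +0.1738)
n_1 = (-0.5391, -0.8423)
n_2 = (+0.6616, -0.7499)
n_3 = (+0.9985, -0.0550)
n_4 = (+0.0260, +0.9997)
n_5 = (-0.6471, +0.7624)
n_6 = (-0.8455, +0.5340)
  (0,1): δ = 112.61°  ·
  (0,2): δ = 38.57°  ✓
  (0,3): δ = 6.86°  ✓
  (0,4): δ = 98.52°  ·
  (0,5): δ = 140.33°  ·
  (0,6): δ = 157.73°  ·
  (1,2): δ = 105.96°  ·
  (1,3): δ = 60.53°  ✓
  (1,4): δ = 31.13°  ✓
  (1,5): δ = 72.94°  ·
  (1,6): δ = 90.34°  ·
  (2,3): δ = 134.57°  ·
  (2,4): δ = 42.91°  ✓
  (2,5): δ = 1.10°  ✓
  (2,6): δ = 16.31°  ✓
  (3,4): δ = 88.33°  ·
  (3,5): δ = 46.53°  ✓
  (3,6): δ = 29.12°  ✓
  (4,5): δ = 138.19°  ·
  (4,6): δ = 120.79°  ·
  (5,6): δ = 162.60°  ·
antipodal pairs: 9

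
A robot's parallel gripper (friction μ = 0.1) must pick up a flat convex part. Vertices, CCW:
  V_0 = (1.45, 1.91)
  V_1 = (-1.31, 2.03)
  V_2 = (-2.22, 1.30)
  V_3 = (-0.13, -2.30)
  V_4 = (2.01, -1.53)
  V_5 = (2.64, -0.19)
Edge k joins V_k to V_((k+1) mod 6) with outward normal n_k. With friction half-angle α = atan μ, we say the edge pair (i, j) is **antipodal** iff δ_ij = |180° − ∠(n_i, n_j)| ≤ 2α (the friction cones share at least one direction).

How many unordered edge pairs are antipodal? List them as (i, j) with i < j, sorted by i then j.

count = 1; pairs: (2,5)

α = atan 0.1 = 5.71°;  2α = 11.42°
n_0 = (+0.0434, +0.9991)
n_1 = (-0.6257, +0.7800)
n_2 = (-0.8648, -0.5021)
n_3 = (+0.3386, -0.9409)
n_4 = (+0.9050, -0.4255)
n_5 = (+0.8700, +0.4930)
  (0,1): δ = 138.77°  ·
  (0,2): δ = 57.37°  ·
  (0,3): δ = 22.28°  ·
  (0,4): δ = 67.31°  ·
  (0,5): δ = 122.03°  ·
  (1,2): δ = 98.60°  ·
  (1,3): δ = 18.95°  ·
  (1,4): δ = 26.08°  ·
  (1,5): δ = 80.80°  ·
  (2,3): δ = 100.35°  ·
  (2,4): δ = 55.32°  ·
  (2,5): δ = 0.60°  ✓
  (3,4): δ = 134.97°  ·
  (3,5): δ = 80.25°  ·
  (4,5): δ = 125.28°  ·
antipodal pairs: 1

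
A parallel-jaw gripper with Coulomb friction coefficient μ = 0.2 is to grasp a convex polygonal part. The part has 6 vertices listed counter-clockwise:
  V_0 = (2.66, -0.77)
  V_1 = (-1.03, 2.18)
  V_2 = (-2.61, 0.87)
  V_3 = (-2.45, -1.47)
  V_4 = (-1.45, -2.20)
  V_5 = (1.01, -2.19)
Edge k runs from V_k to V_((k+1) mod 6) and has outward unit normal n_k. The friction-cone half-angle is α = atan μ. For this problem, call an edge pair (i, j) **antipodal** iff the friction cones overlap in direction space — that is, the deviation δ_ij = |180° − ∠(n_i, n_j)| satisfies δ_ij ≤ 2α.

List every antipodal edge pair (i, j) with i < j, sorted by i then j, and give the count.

count = 2; pairs: (0,3), (1,5)

α = atan 0.2 = 11.31°;  2α = 22.62°
n_0 = (+0.6244, +0.7811)
n_1 = (-0.6383, +0.7698)
n_2 = (-0.9977, -0.0682)
n_3 = (-0.5896, -0.8077)
n_4 = (+0.0041, -1.0000)
n_5 = (+0.6523, -0.7580)
  (0,1): δ = 101.70°  ·
  (0,2): δ = 47.45°  ·
  (0,3): δ = 2.51°  ✓
  (0,4): δ = 38.87°  ·
  (0,5): δ = 79.36°  ·
  (1,2): δ = 125.75°  ·
  (1,3): δ = 75.79°  ·
  (1,4): δ = 39.43°  ·
  (1,5): δ = 1.05°  ✓
  (2,3): δ = 130.04°  ·
  (2,4): δ = 93.68°  ·
  (2,5): δ = 53.20°  ·
  (3,4): δ = 143.64°  ·
  (3,5): δ = 103.16°  ·
  (4,5): δ = 139.52°  ·
antipodal pairs: 2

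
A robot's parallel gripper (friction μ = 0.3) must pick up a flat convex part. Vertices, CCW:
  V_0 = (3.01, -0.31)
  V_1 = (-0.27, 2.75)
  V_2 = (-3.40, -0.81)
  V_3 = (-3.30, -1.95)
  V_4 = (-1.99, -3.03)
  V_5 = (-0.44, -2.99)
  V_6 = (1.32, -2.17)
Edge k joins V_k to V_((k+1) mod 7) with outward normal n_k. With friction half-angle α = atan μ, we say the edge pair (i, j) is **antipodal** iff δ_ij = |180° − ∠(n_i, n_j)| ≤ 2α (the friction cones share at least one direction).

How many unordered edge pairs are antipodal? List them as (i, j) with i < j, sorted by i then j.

count = 3; pairs: (0,3), (1,5), (1,6)

α = atan 0.3 = 16.70°;  2α = 33.40°
n_0 = (+0.6822, +0.7312)
n_1 = (-0.7510, +0.6603)
n_2 = (-0.9962, -0.0874)
n_3 = (-0.6361, -0.7716)
n_4 = (+0.0258, -0.9997)
n_5 = (+0.4223, -0.9064)
n_6 = (+0.7401, -0.6725)
  (0,1): δ = 88.31°  ·
  (0,2): δ = 41.97°  ·
  (0,3): δ = 3.51°  ✓
  (0,4): δ = 44.49°  ·
  (0,5): δ = 67.99°  ·
  (0,6): δ = 90.75°  ·
  (1,2): δ = 133.66°  ·
  (1,3): δ = 88.18°  ·
  (1,4): δ = 47.20°  ·
  (1,5): δ = 23.70°  ✓
  (1,6): δ = 0.94°  ✓
  (2,3): δ = 134.52°  ·
  (2,4): δ = 93.53°  ·
  (2,5): δ = 70.03°  ·
  (2,6): δ = 47.27°  ·
  (3,4): δ = 139.02°  ·
  (3,5): δ = 115.52°  ·
  (3,6): δ = 92.76°  ·
  (4,5): δ = 156.50°  ·
  (4,6): δ = 133.74°  ·
  (5,6): δ = 157.24°  ·
antipodal pairs: 3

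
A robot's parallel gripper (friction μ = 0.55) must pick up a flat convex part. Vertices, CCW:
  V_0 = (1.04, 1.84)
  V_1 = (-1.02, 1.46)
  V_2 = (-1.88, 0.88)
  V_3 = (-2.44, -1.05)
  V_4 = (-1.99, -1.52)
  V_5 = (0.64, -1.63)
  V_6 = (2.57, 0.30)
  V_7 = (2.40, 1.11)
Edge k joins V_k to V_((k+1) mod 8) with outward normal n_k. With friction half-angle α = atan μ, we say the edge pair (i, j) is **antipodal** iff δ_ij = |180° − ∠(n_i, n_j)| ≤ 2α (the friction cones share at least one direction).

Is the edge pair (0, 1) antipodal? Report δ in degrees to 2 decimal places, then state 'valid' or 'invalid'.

δ = 156.46°, invalid

α = atan 0.55 = 28.81°;  2α = 57.62°
edge 0: e_0 = (-2.06, -0.38);  n_0 = (-0.1814, +0.9834)
edge 1: e_1 = (-0.86, -0.58);  n_1 = (-0.5591, +0.8291)
∠(n_0, n_1) = 23.54°
δ = |180° − 23.54°| = 156.46°
156.46° > 2α = 57.62°  →  invalid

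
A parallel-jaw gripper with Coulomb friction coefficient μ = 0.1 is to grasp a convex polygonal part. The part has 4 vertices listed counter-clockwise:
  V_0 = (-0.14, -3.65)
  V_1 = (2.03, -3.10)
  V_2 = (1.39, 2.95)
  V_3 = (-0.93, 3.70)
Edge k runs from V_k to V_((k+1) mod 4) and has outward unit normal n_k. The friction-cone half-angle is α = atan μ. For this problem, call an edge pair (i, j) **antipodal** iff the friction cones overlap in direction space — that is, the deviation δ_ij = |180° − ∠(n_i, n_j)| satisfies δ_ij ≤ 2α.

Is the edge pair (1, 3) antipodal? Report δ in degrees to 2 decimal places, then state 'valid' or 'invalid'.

α = atan 0.1 = 5.71°;  2α = 11.42°
edge 1: e_1 = (-0.64, +6.05);  n_1 = (+0.9945, +0.1052)
edge 3: e_3 = (+0.79, -7.35);  n_3 = (-0.9943, -0.1069)
∠(n_1, n_3) = 179.90°
δ = |180° − 179.90°| = 0.10°
0.10° ≤ 2α = 11.42°  →  valid

δ = 0.10°, valid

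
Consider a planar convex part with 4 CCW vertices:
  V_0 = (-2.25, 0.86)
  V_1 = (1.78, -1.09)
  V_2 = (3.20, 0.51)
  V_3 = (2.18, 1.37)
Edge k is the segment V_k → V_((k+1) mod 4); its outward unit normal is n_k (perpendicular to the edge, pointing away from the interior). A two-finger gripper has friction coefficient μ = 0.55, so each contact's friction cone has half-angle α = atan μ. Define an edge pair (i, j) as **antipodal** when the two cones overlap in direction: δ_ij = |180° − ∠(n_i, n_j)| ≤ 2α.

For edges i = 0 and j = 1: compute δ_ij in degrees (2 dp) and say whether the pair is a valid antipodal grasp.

α = atan 0.55 = 28.81°;  2α = 57.62°
edge 0: e_0 = (+4.03, -1.95);  n_0 = (-0.4356, -0.9002)
edge 1: e_1 = (+1.42, +1.60);  n_1 = (+0.7479, -0.6638)
∠(n_0, n_1) = 74.23°
δ = |180° − 74.23°| = 105.77°
105.77° > 2α = 57.62°  →  invalid

δ = 105.77°, invalid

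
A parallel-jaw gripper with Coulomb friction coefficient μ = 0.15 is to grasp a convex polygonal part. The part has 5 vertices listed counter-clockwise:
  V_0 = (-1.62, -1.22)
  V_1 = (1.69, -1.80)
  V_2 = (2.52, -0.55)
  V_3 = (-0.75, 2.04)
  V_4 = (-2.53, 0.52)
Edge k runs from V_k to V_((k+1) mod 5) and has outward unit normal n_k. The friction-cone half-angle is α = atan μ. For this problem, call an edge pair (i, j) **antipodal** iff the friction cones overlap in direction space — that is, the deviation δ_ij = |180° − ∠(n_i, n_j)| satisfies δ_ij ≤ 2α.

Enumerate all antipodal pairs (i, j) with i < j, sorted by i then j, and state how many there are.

α = atan 0.15 = 8.53°;  2α = 17.06°
n_0 = (-0.1726, -0.9850)
n_1 = (+0.8331, -0.5532)
n_2 = (+0.6209, +0.7839)
n_3 = (-0.6494, +0.7605)
n_4 = (-0.8861, -0.4634)
  (0,1): δ = 113.65°  ·
  (0,2): δ = 28.44°  ·
  (0,3): δ = 50.43°  ·
  (0,4): δ = 127.55°  ·
  (1,2): δ = 94.80°  ·
  (1,3): δ = 15.92°  ✓
  (1,4): δ = 61.19°  ·
  (2,3): δ = 101.12°  ·
  (2,4): δ = 24.01°  ·
  (3,4): δ = 102.89°  ·
antipodal pairs: 1

count = 1; pairs: (1,3)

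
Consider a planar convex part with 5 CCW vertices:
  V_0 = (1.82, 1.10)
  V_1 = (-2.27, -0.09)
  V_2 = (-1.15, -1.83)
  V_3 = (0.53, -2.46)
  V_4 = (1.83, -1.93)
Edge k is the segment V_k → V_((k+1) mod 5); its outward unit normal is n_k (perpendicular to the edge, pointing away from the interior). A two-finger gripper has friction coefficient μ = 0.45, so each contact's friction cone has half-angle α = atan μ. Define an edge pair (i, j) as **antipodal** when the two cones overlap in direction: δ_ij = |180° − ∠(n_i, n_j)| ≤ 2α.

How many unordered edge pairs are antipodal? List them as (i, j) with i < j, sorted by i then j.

count = 3; pairs: (0,2), (0,3), (1,4)

α = atan 0.45 = 24.23°;  2α = 48.46°
n_0 = (-0.2794, +0.9602)
n_1 = (-0.8409, -0.5412)
n_2 = (-0.3511, -0.9363)
n_3 = (+0.3775, -0.9260)
n_4 = (+1.0000, +0.0033)
  (0,1): δ = 73.45°  ·
  (0,2): δ = 36.78°  ✓
  (0,3): δ = 5.96°  ✓
  (0,4): δ = 73.97°  ·
  (1,2): δ = 143.32°  ·
  (1,3): δ = 100.59°  ·
  (1,4): δ = 32.58°  ✓
  (2,3): δ = 137.26°  ·
  (2,4): δ = 69.25°  ·
  (3,4): δ = 111.99°  ·
antipodal pairs: 3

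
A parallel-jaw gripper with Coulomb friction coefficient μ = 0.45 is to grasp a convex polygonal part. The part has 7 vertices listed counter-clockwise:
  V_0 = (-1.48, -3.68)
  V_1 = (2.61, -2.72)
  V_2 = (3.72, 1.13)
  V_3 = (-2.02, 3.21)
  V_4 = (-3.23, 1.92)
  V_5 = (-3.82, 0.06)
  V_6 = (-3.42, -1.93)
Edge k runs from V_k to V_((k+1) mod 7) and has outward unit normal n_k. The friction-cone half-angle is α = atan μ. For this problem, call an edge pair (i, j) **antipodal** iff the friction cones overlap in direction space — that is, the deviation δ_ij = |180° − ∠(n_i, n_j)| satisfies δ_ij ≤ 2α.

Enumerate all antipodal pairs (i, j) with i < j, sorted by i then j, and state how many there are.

α = atan 0.45 = 24.23°;  2α = 48.46°
n_0 = (+0.2285, -0.9735)
n_1 = (+0.9609, -0.2770)
n_2 = (+0.3407, +0.9402)
n_3 = (-0.7294, +0.6841)
n_4 = (-0.9532, +0.3024)
n_5 = (-0.9804, -0.1971)
n_6 = (-0.6698, -0.7425)
  (0,1): δ = 119.29°  ·
  (0,2): δ = 33.13°  ✓
  (0,3): δ = 33.62°  ✓
  (0,4): δ = 59.19°  ·
  (0,5): δ = 88.16°  ·
  (0,6): δ = 124.74°  ·
  (1,2): δ = 93.84°  ·
  (1,3): δ = 27.08°  ✓
  (1,4): δ = 1.52°  ✓
  (1,5): δ = 27.45°  ✓
  (1,6): δ = 64.03°  ·
  (2,3): δ = 113.25°  ·
  (2,4): δ = 87.68°  ·
  (2,5): δ = 58.72°  ·
  (2,6): δ = 22.13°  ✓
  (3,4): δ = 154.43°  ·
  (3,5): δ = 125.47°  ·
  (3,6): δ = 88.89°  ·
  (4,5): δ = 151.04°  ·
  (4,6): δ = 114.45°  ·
  (5,6): δ = 143.42°  ·
antipodal pairs: 6

count = 6; pairs: (0,2), (0,3), (1,3), (1,4), (1,5), (2,6)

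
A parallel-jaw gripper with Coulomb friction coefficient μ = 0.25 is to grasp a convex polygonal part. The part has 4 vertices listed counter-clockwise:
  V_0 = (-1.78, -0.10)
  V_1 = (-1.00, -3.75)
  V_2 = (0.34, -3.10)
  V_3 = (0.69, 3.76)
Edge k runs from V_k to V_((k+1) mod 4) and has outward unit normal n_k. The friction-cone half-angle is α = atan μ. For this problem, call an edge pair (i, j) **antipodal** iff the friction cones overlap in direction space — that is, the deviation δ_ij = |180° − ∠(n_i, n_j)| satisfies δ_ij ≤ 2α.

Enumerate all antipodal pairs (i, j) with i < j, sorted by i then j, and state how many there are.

α = atan 0.25 = 14.04°;  2α = 28.07°
n_0 = (-0.9779, -0.2090)
n_1 = (+0.4364, -0.8997)
n_2 = (+0.9987, -0.0510)
n_3 = (-0.8423, +0.5390)
  (0,1): δ = 76.19°  ·
  (0,2): δ = 14.98°  ✓
  (0,3): δ = 135.32°  ·
  (1,2): δ = 118.80°  ·
  (1,3): δ = 31.51°  ·
  (2,3): δ = 29.69°  ·
antipodal pairs: 1

count = 1; pairs: (0,2)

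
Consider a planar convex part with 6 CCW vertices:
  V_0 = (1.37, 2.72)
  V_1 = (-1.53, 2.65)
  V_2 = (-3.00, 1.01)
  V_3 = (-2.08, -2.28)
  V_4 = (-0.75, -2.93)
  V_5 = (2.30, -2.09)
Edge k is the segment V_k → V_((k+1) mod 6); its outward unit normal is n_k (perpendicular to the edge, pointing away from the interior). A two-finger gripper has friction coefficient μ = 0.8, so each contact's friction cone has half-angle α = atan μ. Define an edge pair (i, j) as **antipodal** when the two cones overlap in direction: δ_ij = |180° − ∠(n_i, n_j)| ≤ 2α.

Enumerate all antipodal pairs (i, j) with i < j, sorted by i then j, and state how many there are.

count = 8; pairs: (0,2), (0,3), (0,4), (1,3), (1,4), (1,5), (2,5), (3,5)

α = atan 0.8 = 38.66°;  2α = 77.32°
n_0 = (-0.0241, +0.9997)
n_1 = (-0.7446, +0.6675)
n_2 = (-0.9631, -0.2693)
n_3 = (-0.4391, -0.8984)
n_4 = (+0.2655, -0.9641)
n_5 = (+0.9818, +0.1898)
  (0,1): δ = 133.25°  ·
  (0,2): δ = 75.76°  ✓
  (0,3): δ = 27.43°  ✓
  (0,4): δ = 14.02°  ✓
  (0,5): δ = 99.56°  ·
  (1,2): δ = 122.51°  ·
  (1,3): δ = 74.17°  ✓
  (1,4): δ = 32.73°  ✓
  (1,5): δ = 52.81°  ✓
  (2,3): δ = 131.67°  ·
  (2,4): δ = 90.22°  ·
  (2,5): δ = 4.68°  ✓
  (3,4): δ = 138.56°  ·
  (3,5): δ = 53.01°  ✓
  (4,5): δ = 94.46°  ·
antipodal pairs: 8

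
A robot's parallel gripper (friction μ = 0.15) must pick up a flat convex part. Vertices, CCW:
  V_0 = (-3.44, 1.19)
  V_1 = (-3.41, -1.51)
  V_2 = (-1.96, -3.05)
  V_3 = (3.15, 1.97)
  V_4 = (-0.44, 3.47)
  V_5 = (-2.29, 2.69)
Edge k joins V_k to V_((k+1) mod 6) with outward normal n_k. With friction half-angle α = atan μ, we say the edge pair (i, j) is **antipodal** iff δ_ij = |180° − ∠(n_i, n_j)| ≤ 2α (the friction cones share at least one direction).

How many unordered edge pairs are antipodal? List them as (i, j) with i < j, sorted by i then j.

α = atan 0.15 = 8.53°;  2α = 17.06°
n_0 = (-0.9999, -0.0111)
n_1 = (-0.7281, -0.6855)
n_2 = (+0.7008, -0.7134)
n_3 = (+0.3855, +0.9227)
n_4 = (-0.3885, +0.9214)
n_5 = (-0.7936, +0.6084)
  (0,1): δ = 137.36°  ·
  (0,2): δ = 46.15°  ·
  (0,3): δ = 66.69°  ·
  (0,4): δ = 112.22°  ·
  (0,5): δ = 141.89°  ·
  (1,2): δ = 88.78°  ·
  (1,3): δ = 24.05°  ·
  (1,4): δ = 69.59°  ·
  (1,5): δ = 99.25°  ·
  (2,3): δ = 67.17°  ·
  (2,4): δ = 21.63°  ·
  (2,5): δ = 8.03°  ✓
  (3,4): δ = 134.46°  ·
  (3,5): δ = 104.80°  ·
  (4,5): δ = 150.34°  ·
antipodal pairs: 1

count = 1; pairs: (2,5)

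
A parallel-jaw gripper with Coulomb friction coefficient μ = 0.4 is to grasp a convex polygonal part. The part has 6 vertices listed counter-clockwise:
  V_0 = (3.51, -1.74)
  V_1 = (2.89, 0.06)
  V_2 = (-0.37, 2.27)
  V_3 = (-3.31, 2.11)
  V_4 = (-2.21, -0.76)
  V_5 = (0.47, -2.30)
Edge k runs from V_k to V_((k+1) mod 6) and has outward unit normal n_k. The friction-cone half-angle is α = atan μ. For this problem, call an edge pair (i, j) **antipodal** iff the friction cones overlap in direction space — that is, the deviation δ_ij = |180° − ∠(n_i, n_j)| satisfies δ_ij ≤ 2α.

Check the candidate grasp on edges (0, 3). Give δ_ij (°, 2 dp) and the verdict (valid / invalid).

α = atan 0.4 = 21.80°;  2α = 43.60°
edge 0: e_0 = (-0.62, +1.80);  n_0 = (+0.9455, +0.3257)
edge 3: e_3 = (+1.10, -2.87);  n_3 = (-0.9338, -0.3579)
∠(n_0, n_3) = 178.04°
δ = |180° − 178.04°| = 1.96°
1.96° ≤ 2α = 43.60°  →  valid

δ = 1.96°, valid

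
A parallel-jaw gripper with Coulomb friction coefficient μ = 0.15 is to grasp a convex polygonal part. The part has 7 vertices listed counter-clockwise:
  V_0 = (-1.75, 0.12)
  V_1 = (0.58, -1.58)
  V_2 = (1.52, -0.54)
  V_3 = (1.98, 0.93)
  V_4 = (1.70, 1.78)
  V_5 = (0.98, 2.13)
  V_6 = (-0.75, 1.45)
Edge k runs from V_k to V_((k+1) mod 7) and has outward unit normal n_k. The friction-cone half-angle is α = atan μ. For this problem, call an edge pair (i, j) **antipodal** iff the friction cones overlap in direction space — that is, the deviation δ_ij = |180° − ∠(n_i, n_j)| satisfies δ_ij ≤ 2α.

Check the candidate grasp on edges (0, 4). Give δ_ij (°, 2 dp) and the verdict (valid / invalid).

α = atan 0.15 = 8.53°;  2α = 17.06°
edge 0: e_0 = (+2.33, -1.70);  n_0 = (-0.5894, -0.8078)
edge 4: e_4 = (-0.72, +0.35);  n_4 = (+0.4372, +0.8994)
∠(n_0, n_4) = 169.81°
δ = |180° − 169.81°| = 10.19°
10.19° ≤ 2α = 17.06°  →  valid

δ = 10.19°, valid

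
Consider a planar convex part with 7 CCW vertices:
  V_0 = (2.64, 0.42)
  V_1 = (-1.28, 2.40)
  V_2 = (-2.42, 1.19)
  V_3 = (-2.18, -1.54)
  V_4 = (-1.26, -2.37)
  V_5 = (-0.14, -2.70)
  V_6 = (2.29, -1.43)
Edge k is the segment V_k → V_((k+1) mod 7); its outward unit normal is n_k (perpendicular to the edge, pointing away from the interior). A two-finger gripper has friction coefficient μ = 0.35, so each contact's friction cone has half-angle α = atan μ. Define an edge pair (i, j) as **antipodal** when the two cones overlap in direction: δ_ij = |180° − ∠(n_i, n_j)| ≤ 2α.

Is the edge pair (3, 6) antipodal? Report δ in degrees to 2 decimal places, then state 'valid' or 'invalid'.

α = atan 0.35 = 19.29°;  2α = 38.58°
edge 3: e_3 = (+0.92, -0.83);  n_3 = (-0.6699, -0.7425)
edge 6: e_6 = (+0.35, +1.85);  n_6 = (+0.9826, -0.1859)
∠(n_3, n_6) = 121.34°
δ = |180° − 121.34°| = 58.66°
58.66° > 2α = 38.58°  →  invalid

δ = 58.66°, invalid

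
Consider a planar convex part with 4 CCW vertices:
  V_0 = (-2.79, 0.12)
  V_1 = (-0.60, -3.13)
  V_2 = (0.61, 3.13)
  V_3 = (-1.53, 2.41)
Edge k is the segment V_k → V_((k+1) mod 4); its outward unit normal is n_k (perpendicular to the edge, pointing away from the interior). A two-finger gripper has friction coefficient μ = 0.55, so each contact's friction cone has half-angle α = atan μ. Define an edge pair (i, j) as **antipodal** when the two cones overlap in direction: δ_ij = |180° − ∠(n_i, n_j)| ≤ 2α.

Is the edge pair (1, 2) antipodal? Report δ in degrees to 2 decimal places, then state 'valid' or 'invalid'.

δ = 60.46°, invalid

α = atan 0.55 = 28.81°;  2α = 57.62°
edge 1: e_1 = (+1.21, +6.26);  n_1 = (+0.9818, -0.1898)
edge 2: e_2 = (-2.14, -0.72);  n_2 = (-0.3189, +0.9478)
∠(n_1, n_2) = 119.54°
δ = |180° − 119.54°| = 60.46°
60.46° > 2α = 57.62°  →  invalid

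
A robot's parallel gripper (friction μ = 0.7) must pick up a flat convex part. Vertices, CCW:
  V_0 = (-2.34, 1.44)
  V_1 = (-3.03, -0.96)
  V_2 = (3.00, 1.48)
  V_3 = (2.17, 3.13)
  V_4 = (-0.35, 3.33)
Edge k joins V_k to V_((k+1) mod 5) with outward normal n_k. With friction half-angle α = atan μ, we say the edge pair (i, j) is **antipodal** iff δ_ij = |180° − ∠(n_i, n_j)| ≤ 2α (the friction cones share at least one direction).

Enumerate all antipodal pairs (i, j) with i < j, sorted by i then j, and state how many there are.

count = 4; pairs: (0,1), (0,2), (1,3), (1,4)

α = atan 0.7 = 34.99°;  2α = 69.98°
n_0 = (-0.9611, +0.2763)
n_1 = (+0.3751, -0.9270)
n_2 = (+0.8933, +0.4494)
n_3 = (+0.0791, +0.9969)
n_4 = (-0.6887, +0.7251)
  (0,1): δ = 51.93°  ✓
  (0,2): δ = 42.74°  ✓
  (0,3): δ = 101.50°  ·
  (0,4): δ = 149.56°  ·
  (1,2): δ = 85.33°  ·
  (1,3): δ = 26.57°  ✓
  (1,4): δ = 21.49°  ✓
  (2,3): δ = 121.24°  ·
  (2,4): δ = 73.18°  ·
  (3,4): δ = 131.94°  ·
antipodal pairs: 4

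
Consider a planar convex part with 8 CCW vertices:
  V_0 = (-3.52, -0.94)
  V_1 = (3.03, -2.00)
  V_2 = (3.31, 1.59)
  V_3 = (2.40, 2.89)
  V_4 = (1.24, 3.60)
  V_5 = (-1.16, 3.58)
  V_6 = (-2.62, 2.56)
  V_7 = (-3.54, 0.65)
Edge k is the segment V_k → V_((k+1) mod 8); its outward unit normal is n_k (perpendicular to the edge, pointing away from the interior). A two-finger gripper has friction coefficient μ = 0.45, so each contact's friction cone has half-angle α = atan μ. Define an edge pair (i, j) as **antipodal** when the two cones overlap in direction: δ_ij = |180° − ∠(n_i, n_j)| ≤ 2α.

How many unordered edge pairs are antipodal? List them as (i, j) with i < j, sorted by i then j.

count = 7; pairs: (0,2), (0,3), (0,4), (0,5), (1,6), (1,7), (2,7)

α = atan 0.45 = 24.23°;  2α = 48.46°
n_0 = (-0.1598, -0.9872)
n_1 = (+0.9970, -0.0778)
n_2 = (+0.8192, +0.5735)
n_3 = (+0.5220, +0.8529)
n_4 = (-0.0083, +1.0000)
n_5 = (-0.5727, +0.8198)
n_6 = (-0.9009, +0.4340)
n_7 = (-0.9999, -0.0126)
  (0,1): δ = 85.27°  ·
  (0,2): δ = 45.82°  ✓
  (0,3): δ = 22.28°  ✓
  (0,4): δ = 9.67°  ✓
  (0,5): δ = 44.13°  ✓
  (0,6): δ = 73.47°  ·
  (0,7): δ = 99.91°  ·
  (1,2): δ = 140.55°  ·
  (1,3): δ = 117.01°  ·
  (1,4): δ = 85.06°  ·
  (1,5): δ = 50.60°  ·
  (1,6): δ = 21.26°  ✓
  (1,7): δ = 5.18°  ✓
  (2,3): δ = 156.46°  ·
  (2,4): δ = 124.51°  ·
  (2,5): δ = 90.05°  ·
  (2,6): δ = 60.71°  ·
  (2,7): δ = 34.27°  ✓
  (3,4): δ = 148.05°  ·
  (3,5): δ = 113.59°  ·
  (3,6): δ = 84.25°  ·
  (3,7): δ = 57.81°  ·
  (4,5): δ = 145.54°  ·
  (4,6): δ = 116.20°  ·
  (4,7): δ = 89.76°  ·
  (5,6): δ = 150.66°  ·
  (5,7): δ = 124.22°  ·
  (6,7): δ = 153.56°  ·
antipodal pairs: 7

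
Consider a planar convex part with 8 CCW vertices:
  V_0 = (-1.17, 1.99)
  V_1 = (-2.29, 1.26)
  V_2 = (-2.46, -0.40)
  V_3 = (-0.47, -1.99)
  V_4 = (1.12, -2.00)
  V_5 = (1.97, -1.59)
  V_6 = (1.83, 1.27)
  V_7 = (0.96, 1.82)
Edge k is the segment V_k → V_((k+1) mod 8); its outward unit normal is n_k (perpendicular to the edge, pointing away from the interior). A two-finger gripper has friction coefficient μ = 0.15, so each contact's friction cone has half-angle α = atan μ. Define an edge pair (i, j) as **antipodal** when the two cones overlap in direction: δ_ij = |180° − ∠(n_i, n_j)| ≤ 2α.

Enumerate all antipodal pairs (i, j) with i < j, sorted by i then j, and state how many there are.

α = atan 0.15 = 8.53°;  2α = 17.06°
n_0 = (-0.5460, +0.8378)
n_1 = (-0.9948, +0.1019)
n_2 = (-0.6242, -0.7813)
n_3 = (-0.0063, -1.0000)
n_4 = (+0.4345, -0.9007)
n_5 = (+0.9988, +0.0489)
n_6 = (+0.5344, +0.8453)
n_7 = (+0.0796, +0.9968)
  (0,1): δ = 128.94°  ·
  (0,2): δ = 71.72°  ·
  (0,3): δ = 33.46°  ·
  (0,4): δ = 7.35°  ✓
  (0,5): δ = 59.71°  ·
  (0,6): δ = 114.60°  ·
  (0,7): δ = 142.34°  ·
  (1,2): δ = 122.78°  ·
  (1,3): δ = 84.51°  ·
  (1,4): δ = 58.40°  ·
  (1,5): δ = 8.65°  ✓
  (1,6): δ = 63.55°  ·
  (1,7): δ = 91.28°  ·
  (2,3): δ = 141.74°  ·
  (2,4): δ = 115.62°  ·
  (2,5): δ = 48.57°  ·
  (2,6): δ = 6.32°  ✓
  (2,7): δ = 34.06°  ·
  (3,4): δ = 153.89°  ·
  (3,5): δ = 86.84°  ·
  (3,6): δ = 31.94°  ·
  (3,7): δ = 4.20°  ✓
  (4,5): δ = 112.95°  ·
  (4,6): δ = 58.05°  ·
  (4,7): δ = 30.31°  ·
  (5,6): δ = 125.10°  ·
  (5,7): δ = 97.37°  ·
  (6,7): δ = 152.26°  ·
antipodal pairs: 4

count = 4; pairs: (0,4), (1,5), (2,6), (3,7)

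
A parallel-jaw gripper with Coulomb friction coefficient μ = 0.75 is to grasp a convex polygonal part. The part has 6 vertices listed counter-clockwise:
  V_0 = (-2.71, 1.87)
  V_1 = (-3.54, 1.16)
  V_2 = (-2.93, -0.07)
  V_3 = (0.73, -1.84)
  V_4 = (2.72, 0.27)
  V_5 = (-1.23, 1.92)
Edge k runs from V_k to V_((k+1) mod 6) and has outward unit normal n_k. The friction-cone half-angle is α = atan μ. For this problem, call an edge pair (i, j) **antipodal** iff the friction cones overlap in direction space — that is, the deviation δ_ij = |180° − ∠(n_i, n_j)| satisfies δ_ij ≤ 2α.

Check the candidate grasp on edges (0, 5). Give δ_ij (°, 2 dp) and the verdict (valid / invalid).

δ = 141.39°, invalid

α = atan 0.75 = 36.87°;  2α = 73.74°
edge 0: e_0 = (-0.83, -0.71);  n_0 = (-0.6500, +0.7599)
edge 5: e_5 = (-1.48, -0.05);  n_5 = (-0.0338, +0.9994)
∠(n_0, n_5) = 38.61°
δ = |180° − 38.61°| = 141.39°
141.39° > 2α = 73.74°  →  invalid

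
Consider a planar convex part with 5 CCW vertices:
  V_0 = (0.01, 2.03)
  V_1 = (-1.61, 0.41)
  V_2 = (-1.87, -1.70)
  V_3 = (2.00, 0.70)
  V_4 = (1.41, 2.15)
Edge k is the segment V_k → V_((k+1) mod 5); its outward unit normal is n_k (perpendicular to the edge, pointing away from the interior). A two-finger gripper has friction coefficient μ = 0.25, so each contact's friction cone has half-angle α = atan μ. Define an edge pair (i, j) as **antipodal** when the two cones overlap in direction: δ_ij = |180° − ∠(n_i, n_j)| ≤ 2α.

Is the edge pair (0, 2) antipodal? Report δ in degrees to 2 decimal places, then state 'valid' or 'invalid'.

δ = 13.19°, valid

α = atan 0.25 = 14.04°;  2α = 28.07°
edge 0: e_0 = (-1.62, -1.62);  n_0 = (-0.7071, +0.7071)
edge 2: e_2 = (+3.87, +2.40);  n_2 = (+0.5270, -0.8498)
∠(n_0, n_2) = 166.81°
δ = |180° − 166.81°| = 13.19°
13.19° ≤ 2α = 28.07°  →  valid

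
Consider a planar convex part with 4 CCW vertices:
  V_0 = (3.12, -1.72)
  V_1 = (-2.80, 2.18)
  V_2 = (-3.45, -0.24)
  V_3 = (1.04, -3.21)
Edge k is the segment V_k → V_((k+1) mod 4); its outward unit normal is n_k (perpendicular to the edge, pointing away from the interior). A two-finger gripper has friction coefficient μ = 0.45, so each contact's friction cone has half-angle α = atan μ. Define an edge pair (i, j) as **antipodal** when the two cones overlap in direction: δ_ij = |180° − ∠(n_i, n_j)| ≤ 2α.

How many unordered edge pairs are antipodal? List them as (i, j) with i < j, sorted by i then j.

count = 2; pairs: (0,2), (1,3)

α = atan 0.45 = 24.23°;  2α = 48.46°
n_0 = (+0.5501, +0.8351)
n_1 = (-0.9658, +0.2594)
n_2 = (-0.5517, -0.8340)
n_3 = (+0.5823, -0.8129)
  (0,1): δ = 71.66°  ·
  (0,2): δ = 0.11°  ✓
  (0,3): δ = 68.99°  ·
  (1,2): δ = 108.45°  ·
  (1,3): δ = 39.35°  ✓
  (2,3): δ = 110.90°  ·
antipodal pairs: 2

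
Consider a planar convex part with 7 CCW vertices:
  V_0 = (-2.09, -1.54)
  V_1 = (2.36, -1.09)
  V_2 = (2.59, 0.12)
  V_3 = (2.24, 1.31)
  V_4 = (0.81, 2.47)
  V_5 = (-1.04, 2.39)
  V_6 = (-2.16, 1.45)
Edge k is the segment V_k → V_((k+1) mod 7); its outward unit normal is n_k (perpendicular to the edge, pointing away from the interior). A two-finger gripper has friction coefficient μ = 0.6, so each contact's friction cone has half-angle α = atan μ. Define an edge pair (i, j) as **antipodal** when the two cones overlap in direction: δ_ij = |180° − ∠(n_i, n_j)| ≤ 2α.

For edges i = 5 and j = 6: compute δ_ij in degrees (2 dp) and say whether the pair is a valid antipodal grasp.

α = atan 0.6 = 30.96°;  2α = 61.93°
edge 5: e_5 = (-1.12, -0.94);  n_5 = (-0.6429, +0.7660)
edge 6: e_6 = (+0.07, -2.99);  n_6 = (-0.9997, -0.0234)
∠(n_5, n_6) = 51.33°
δ = |180° − 51.33°| = 128.67°
128.67° > 2α = 61.93°  →  invalid

δ = 128.67°, invalid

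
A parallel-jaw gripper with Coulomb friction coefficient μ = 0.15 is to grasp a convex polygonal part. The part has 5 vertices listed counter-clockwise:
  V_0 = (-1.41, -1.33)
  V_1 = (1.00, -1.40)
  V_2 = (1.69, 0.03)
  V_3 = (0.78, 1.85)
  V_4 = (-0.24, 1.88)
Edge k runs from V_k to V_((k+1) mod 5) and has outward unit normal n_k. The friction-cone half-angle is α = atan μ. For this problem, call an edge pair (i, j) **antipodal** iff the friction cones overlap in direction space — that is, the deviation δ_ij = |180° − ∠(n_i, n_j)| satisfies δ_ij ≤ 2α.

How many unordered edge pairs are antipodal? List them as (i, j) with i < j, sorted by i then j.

α = atan 0.15 = 8.53°;  2α = 17.06°
n_0 = (-0.0290, -0.9996)
n_1 = (+0.9006, -0.4346)
n_2 = (+0.8944, +0.4472)
n_3 = (+0.0294, +0.9996)
n_4 = (-0.9395, +0.3424)
  (0,1): δ = 114.09°  ·
  (0,2): δ = 61.77°  ·
  (0,3): δ = 0.02°  ✓
  (0,4): δ = 71.64°  ·
  (1,2): δ = 127.68°  ·
  (1,3): δ = 65.93°  ·
  (1,4): δ = 5.73°  ✓
  (2,3): δ = 118.25°  ·
  (2,4): δ = 46.59°  ·
  (3,4): δ = 108.34°  ·
antipodal pairs: 2

count = 2; pairs: (0,3), (1,4)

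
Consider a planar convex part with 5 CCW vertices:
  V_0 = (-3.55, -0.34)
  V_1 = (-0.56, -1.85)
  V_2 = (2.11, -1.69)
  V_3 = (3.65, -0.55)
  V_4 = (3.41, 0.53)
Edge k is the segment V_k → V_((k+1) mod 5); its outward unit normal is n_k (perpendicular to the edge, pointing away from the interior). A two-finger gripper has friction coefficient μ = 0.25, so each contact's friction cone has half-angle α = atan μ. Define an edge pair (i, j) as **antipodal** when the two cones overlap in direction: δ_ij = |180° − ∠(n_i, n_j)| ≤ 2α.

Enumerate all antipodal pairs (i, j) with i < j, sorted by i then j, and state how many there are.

α = atan 0.25 = 14.04°;  2α = 28.07°
n_0 = (-0.4508, -0.8926)
n_1 = (+0.0598, -0.9982)
n_2 = (+0.5950, -0.8037)
n_3 = (+0.9762, +0.2169)
n_4 = (-0.1240, +0.9923)
  (0,1): δ = 149.78°  ·
  (0,2): δ = 116.69°  ·
  (0,3): δ = 50.68°  ·
  (0,4): δ = 33.92°  ·
  (1,2): δ = 146.92°  ·
  (1,3): δ = 80.90°  ·
  (1,4): δ = 3.70°  ✓
  (2,3): δ = 113.98°  ·
  (2,4): δ = 29.39°  ·
  (3,4): δ = 95.40°  ·
antipodal pairs: 1

count = 1; pairs: (1,4)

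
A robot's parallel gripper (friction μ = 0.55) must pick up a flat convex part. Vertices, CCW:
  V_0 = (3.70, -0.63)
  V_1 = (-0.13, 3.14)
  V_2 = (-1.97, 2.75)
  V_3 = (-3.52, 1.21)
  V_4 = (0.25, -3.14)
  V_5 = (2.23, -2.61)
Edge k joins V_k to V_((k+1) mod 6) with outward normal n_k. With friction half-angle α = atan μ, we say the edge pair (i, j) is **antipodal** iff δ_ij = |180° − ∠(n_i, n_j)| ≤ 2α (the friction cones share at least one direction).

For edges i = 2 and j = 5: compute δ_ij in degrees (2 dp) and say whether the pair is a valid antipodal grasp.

α = atan 0.55 = 28.81°;  2α = 57.62°
edge 2: e_2 = (-1.55, -1.54);  n_2 = (-0.7048, +0.7094)
edge 5: e_5 = (+1.47, +1.98);  n_5 = (+0.8029, -0.5961)
∠(n_2, n_5) = 171.41°
δ = |180° − 171.41°| = 8.59°
8.59° ≤ 2α = 57.62°  →  valid

δ = 8.59°, valid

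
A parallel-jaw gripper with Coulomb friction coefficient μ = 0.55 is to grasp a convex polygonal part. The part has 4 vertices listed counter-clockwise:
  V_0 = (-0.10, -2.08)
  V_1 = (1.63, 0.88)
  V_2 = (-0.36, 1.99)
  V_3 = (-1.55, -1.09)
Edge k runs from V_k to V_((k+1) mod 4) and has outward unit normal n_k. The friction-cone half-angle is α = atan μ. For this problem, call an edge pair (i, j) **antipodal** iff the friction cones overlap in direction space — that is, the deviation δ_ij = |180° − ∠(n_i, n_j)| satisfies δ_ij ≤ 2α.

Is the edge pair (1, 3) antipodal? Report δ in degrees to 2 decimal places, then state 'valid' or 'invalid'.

α = atan 0.55 = 28.81°;  2α = 57.62°
edge 1: e_1 = (-1.99, +1.11);  n_1 = (+0.4871, +0.8733)
edge 3: e_3 = (+1.45, -0.99);  n_3 = (-0.5639, -0.8259)
∠(n_1, n_3) = 174.83°
δ = |180° − 174.83°| = 5.17°
5.17° ≤ 2α = 57.62°  →  valid

δ = 5.17°, valid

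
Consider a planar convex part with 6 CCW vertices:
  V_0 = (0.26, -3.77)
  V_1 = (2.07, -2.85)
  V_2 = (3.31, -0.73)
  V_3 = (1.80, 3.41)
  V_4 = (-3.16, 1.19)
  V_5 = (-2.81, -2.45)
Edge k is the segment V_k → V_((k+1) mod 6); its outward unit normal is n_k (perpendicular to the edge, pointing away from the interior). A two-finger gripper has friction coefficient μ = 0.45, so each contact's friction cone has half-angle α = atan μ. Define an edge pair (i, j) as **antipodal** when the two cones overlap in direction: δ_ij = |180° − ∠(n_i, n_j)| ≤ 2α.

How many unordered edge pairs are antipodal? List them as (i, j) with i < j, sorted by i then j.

count = 6; pairs: (0,3), (1,3), (1,4), (2,4), (2,5), (3,5)

α = atan 0.45 = 24.23°;  2α = 48.46°
n_0 = (+0.4531, -0.8915)
n_1 = (+0.8632, -0.5049)
n_2 = (+0.9395, +0.3427)
n_3 = (-0.4085, +0.9127)
n_4 = (-0.9954, -0.0957)
n_5 = (-0.3950, -0.9187)
  (0,1): δ = 147.27°  ·
  (0,2): δ = 96.91°  ·
  (0,3): δ = 2.83°  ✓
  (0,4): δ = 68.55°  ·
  (0,5): δ = 129.79°  ·
  (1,2): δ = 129.64°  ·
  (1,3): δ = 35.56°  ✓
  (1,4): δ = 35.82°  ✓
  (1,5): δ = 97.06°  ·
  (2,3): δ = 85.93°  ·
  (2,4): δ = 14.55°  ✓
  (2,5): δ = 46.70°  ✓
  (3,4): δ = 108.62°  ·
  (3,5): δ = 47.38°  ✓
  (4,5): δ = 118.76°  ·
antipodal pairs: 6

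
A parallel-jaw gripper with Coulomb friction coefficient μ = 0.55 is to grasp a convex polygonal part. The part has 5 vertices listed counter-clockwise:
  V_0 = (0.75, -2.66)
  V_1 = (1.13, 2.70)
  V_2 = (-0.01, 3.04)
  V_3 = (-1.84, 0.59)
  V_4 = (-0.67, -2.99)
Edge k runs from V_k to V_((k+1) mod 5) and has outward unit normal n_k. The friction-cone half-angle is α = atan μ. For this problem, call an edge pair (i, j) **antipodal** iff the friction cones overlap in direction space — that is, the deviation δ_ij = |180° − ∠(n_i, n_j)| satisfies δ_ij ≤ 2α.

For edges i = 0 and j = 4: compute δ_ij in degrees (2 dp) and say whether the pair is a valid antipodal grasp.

δ = 107.14°, invalid

α = atan 0.55 = 28.81°;  2α = 57.62°
edge 0: e_0 = (+0.38, +5.36);  n_0 = (+0.9975, -0.0707)
edge 4: e_4 = (+1.42, +0.33);  n_4 = (+0.2264, -0.9740)
∠(n_0, n_4) = 72.86°
δ = |180° − 72.86°| = 107.14°
107.14° > 2α = 57.62°  →  invalid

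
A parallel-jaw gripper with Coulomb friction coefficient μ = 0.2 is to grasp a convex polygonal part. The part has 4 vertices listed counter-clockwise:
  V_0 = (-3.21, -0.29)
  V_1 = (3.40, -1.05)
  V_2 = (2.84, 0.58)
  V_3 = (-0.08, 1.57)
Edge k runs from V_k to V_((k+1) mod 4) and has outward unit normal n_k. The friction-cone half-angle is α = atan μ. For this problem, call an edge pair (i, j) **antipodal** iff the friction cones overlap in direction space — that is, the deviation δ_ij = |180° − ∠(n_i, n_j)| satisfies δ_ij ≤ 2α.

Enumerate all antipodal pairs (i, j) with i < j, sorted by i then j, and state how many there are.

α = atan 0.2 = 11.31°;  2α = 22.62°
n_0 = (-0.1142, -0.9935)
n_1 = (+0.9457, +0.3249)
n_2 = (+0.3211, +0.9470)
n_3 = (-0.5109, +0.8597)
  (0,1): δ = 64.48°  ·
  (0,2): δ = 12.17°  ✓
  (0,3): δ = 37.28°  ·
  (1,2): δ = 127.69°  ·
  (1,3): δ = 78.24°  ·
  (2,3): δ = 130.55°  ·
antipodal pairs: 1

count = 1; pairs: (0,2)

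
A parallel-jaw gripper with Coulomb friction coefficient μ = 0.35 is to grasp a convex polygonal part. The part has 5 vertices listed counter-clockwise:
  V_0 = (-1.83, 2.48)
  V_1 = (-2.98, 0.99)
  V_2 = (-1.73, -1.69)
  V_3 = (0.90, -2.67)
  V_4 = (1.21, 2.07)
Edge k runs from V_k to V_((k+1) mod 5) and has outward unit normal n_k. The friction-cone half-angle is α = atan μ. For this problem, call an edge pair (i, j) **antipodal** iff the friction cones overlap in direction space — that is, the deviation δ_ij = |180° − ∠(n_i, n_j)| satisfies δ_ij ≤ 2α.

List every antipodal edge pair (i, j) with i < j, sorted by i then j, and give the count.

α = atan 0.35 = 19.29°;  2α = 38.58°
n_0 = (-0.7916, +0.6110)
n_1 = (-0.9063, -0.4227)
n_2 = (-0.3492, -0.9371)
n_3 = (+0.9979, -0.0653)
n_4 = (+0.1337, +0.9910)
  (0,1): δ = 117.33°  ·
  (0,2): δ = 72.78°  ·
  (0,3): δ = 33.92°  ✓
  (0,4): δ = 119.98°  ·
  (1,2): δ = 135.44°  ·
  (1,3): δ = 28.75°  ✓
  (1,4): δ = 57.31°  ·
  (2,3): δ = 73.31°  ·
  (2,4): δ = 12.76°  ✓
  (3,4): δ = 93.94°  ·
antipodal pairs: 3

count = 3; pairs: (0,3), (1,3), (2,4)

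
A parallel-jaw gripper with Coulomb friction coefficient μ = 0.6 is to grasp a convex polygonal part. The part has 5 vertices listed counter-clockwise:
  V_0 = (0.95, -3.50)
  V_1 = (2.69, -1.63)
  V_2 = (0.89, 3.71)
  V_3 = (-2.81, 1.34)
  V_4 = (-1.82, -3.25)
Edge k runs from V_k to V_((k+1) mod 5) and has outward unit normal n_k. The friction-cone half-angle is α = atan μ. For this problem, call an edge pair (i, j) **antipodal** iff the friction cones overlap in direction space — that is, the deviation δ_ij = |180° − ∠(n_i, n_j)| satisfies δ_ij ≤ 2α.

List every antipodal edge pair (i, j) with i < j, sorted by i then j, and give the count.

count = 4; pairs: (0,2), (0,3), (1,3), (2,4)

α = atan 0.6 = 30.96°;  2α = 61.93°
n_0 = (+0.7321, -0.6812)
n_1 = (+0.9476, +0.3194)
n_2 = (-0.5394, +0.8421)
n_3 = (-0.9775, -0.2108)
n_4 = (-0.0899, -0.9960)
  (0,1): δ = 118.43°  ·
  (0,2): δ = 14.42°  ✓
  (0,3): δ = 55.11°  ✓
  (0,4): δ = 127.78°  ·
  (1,2): δ = 75.99°  ·
  (1,3): δ = 6.46°  ✓
  (1,4): δ = 66.22°  ·
  (2,3): δ = 110.47°  ·
  (2,4): δ = 37.80°  ✓
  (3,4): δ = 107.33°  ·
antipodal pairs: 4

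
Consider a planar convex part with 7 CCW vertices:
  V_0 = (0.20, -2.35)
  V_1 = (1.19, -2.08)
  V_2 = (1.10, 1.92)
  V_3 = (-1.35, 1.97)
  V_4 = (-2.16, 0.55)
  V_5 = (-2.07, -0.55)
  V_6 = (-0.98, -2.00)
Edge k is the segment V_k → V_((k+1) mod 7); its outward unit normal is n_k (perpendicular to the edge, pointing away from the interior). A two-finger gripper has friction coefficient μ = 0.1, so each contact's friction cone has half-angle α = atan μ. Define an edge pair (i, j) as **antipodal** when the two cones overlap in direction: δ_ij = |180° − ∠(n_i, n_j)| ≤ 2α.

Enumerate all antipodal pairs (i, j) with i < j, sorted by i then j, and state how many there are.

count = 1; pairs: (1,4)

α = atan 0.1 = 5.71°;  2α = 11.42°
n_0 = (+0.2631, -0.9648)
n_1 = (+0.9997, +0.0225)
n_2 = (+0.0204, +0.9998)
n_3 = (-0.8686, +0.4955)
n_4 = (-0.9967, -0.0815)
n_5 = (-0.7993, -0.6009)
n_6 = (-0.2844, -0.9587)
  (0,1): δ = 103.97°  ·
  (0,2): δ = 16.42°  ·
  (0,3): δ = 45.04°  ·
  (0,4): δ = 79.42°  ·
  (0,5): δ = 111.68°  ·
  (0,6): δ = 148.22°  ·
  (1,2): δ = 92.46°  ·
  (1,3): δ = 30.99°  ·
  (1,4): δ = 3.39°  ✓
  (1,5): δ = 35.64°  ·
  (1,6): δ = 72.19°  ·
  (2,3): δ = 118.53°  ·
  (2,4): δ = 84.15°  ·
  (2,5): δ = 51.90°  ·
  (2,6): δ = 15.35°  ·
  (3,4): δ = 145.62°  ·
  (3,5): δ = 113.37°  ·
  (3,6): δ = 76.82°  ·
  (4,5): δ = 147.74°  ·
  (4,6): δ = 111.20°  ·
  (5,6): δ = 143.45°  ·
antipodal pairs: 1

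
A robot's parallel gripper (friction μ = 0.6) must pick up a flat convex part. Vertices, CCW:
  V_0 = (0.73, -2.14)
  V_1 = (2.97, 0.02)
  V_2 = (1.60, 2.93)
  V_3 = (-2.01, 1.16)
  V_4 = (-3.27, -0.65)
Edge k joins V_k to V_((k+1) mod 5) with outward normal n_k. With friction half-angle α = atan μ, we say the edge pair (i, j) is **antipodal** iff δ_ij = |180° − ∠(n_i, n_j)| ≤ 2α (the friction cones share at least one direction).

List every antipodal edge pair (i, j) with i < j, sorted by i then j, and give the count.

count = 5; pairs: (0,2), (0,3), (1,3), (1,4), (2,4)

α = atan 0.6 = 30.96°;  2α = 61.93°
n_0 = (+0.6941, -0.7198)
n_1 = (+0.9047, +0.4259)
n_2 = (-0.4402, +0.8979)
n_3 = (-0.8207, +0.5713)
n_4 = (-0.3491, -0.9371)
  (0,1): δ = 108.75°  ·
  (0,2): δ = 17.84°  ✓
  (0,3): δ = 11.20°  ✓
  (0,4): δ = 115.61°  ·
  (1,2): δ = 89.09°  ·
  (1,3): δ = 60.05°  ✓
  (1,4): δ = 44.36°  ✓
  (2,3): δ = 150.96°  ·
  (2,4): δ = 46.55°  ✓
  (3,4): δ = 75.59°  ·
antipodal pairs: 5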